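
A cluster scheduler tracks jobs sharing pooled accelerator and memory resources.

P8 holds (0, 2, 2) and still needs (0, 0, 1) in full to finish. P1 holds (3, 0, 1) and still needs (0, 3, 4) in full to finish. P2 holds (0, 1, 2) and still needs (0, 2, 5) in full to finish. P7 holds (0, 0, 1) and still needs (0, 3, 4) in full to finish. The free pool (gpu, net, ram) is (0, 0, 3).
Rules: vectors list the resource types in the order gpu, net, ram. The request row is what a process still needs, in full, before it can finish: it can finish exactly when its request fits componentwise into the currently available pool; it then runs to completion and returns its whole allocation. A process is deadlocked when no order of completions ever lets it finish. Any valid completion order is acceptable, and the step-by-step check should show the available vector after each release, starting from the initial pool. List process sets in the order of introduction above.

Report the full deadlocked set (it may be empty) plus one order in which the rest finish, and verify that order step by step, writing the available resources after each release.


No process is deadlocked.
Key observation: starting with P8, each completion frees enough for the next — no one is permanently blocked.
A valid finishing order for the others: P8, P2, P7, P1. Step-by-step check:
  pool = (0, 0, 3)
  P8 needs (0, 0, 1) <= (0, 0, 3) -> finishes; pool += (0, 2, 2) = (0, 2, 5)
  P2 needs (0, 2, 5) <= (0, 2, 5) -> finishes; pool += (0, 1, 2) = (0, 3, 7)
  P7 needs (0, 3, 4) <= (0, 3, 7) -> finishes; pool += (0, 0, 1) = (0, 3, 8)
  P1 needs (0, 3, 4) <= (0, 3, 8) -> finishes; pool += (3, 0, 1) = (3, 3, 9)


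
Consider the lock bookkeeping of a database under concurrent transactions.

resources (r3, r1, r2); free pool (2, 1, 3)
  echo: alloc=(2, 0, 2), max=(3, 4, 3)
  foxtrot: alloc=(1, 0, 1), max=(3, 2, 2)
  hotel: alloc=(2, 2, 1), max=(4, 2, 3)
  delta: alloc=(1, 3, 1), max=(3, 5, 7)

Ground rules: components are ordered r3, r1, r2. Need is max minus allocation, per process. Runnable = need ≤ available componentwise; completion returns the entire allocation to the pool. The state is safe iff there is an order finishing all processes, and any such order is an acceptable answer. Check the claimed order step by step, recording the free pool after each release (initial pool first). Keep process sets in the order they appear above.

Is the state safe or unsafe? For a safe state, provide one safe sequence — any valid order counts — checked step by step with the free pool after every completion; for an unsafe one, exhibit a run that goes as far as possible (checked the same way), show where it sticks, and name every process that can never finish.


UNSAFE — no complete ordering exists.
Key observation: after hotel, foxtrot the pool peaks at (5, 3, 5), and each blocked process is short somewhere: echo on r1; delta on r2.
Going as far as possible: hotel, foxtrot; after that, nothing fits. Check, step by step:
  pool = (2, 1, 3)
  hotel: need (2, 0, 2) fits (2, 1, 3); releases (2, 2, 1), pool now (4, 3, 4)
  foxtrot: need (2, 2, 1) fits (4, 3, 4); releases (1, 0, 1), pool now (5, 3, 5)
  blocked: echo wants (1, 4, 1), pool (5, 3, 5) — not enough r1
  blocked: delta wants (2, 2, 6), pool (5, 3, 5) — not enough r2
Processes that can never finish: echo and delta.


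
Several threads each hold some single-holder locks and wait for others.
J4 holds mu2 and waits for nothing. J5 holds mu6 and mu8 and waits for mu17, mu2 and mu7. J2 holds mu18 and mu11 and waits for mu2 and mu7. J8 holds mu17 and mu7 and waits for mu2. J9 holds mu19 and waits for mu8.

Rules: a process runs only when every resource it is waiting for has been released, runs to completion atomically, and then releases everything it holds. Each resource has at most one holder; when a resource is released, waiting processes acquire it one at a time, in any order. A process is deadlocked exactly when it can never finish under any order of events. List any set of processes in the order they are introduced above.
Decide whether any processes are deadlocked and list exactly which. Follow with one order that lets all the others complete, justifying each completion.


No process is deadlocked.
Key observation: the waits form no ring: some process can always run, and its releases unblock the others one by one.
A valid finishing order for the others: J4, J8, J2, J5, J9.
Verifying each step:
  run J4 (it waits on nothing); releases mu2
  J8: everything it awaited (mu2) is free; runs, freeing mu17 and mu7
  J2: everything it awaited (mu2 and mu7) is free; runs, freeing mu18 and mu11
  J5: everything it awaited (mu17, mu2 and mu7) is free; runs, freeing mu6 and mu8
  J9: everything it awaited (mu8) is free; runs, freeing mu19


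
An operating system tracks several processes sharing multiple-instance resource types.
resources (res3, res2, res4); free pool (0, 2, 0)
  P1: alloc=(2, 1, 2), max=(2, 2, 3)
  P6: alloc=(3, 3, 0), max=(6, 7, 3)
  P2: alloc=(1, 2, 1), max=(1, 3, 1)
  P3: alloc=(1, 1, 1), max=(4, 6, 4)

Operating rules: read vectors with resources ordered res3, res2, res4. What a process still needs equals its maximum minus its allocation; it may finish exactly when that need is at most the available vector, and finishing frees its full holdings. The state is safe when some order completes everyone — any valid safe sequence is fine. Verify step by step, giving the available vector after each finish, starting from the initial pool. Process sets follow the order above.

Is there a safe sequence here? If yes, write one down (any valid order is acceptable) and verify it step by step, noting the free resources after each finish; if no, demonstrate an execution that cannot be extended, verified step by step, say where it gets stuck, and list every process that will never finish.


The state is SAFE; one workable sequence: P2, P1, P3, P6.
Key observation: P1 is the earliest step where a requested resource binds exactly: need (0, 1, 1), pool (1, 4, 1) at its turn.
Verifying each step:
  pool = (0, 2, 0)
  P2 needs (0, 1, 0) <= (0, 2, 0) -> finishes; pool += (1, 2, 1) = (1, 4, 1)
  P1 needs (0, 1, 1) <= (1, 4, 1) -> finishes; pool += (2, 1, 2) = (3, 5, 3)
  P3 needs (3, 5, 3) <= (3, 5, 3) -> finishes; pool += (1, 1, 1) = (4, 6, 4)
  P6 needs (3, 4, 3) <= (4, 6, 4) -> finishes; pool += (3, 3, 0) = (7, 9, 4)


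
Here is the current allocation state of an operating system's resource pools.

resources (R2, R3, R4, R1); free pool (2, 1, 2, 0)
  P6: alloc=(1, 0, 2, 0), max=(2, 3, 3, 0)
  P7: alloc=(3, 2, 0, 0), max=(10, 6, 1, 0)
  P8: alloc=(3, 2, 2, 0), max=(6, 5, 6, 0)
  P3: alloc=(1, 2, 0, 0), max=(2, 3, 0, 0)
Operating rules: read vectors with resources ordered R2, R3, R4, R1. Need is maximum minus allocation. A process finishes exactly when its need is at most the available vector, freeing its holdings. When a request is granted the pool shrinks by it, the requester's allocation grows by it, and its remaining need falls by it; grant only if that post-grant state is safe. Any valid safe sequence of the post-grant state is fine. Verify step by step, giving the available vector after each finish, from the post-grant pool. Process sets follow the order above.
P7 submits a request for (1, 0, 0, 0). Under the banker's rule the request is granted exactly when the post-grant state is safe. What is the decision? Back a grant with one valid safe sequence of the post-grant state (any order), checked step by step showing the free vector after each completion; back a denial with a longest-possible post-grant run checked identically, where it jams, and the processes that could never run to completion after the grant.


GRANT — the state after the grant stays safe, e.g. via P3, P6, P8, P7.
Key observation: post-grant, (1, 1, 2, 0) remains, and an order beginning with P3 completes everyone.
Step-by-step check of the post-grant state:
  pool = (1, 1, 2, 0)
  P3 needs (1, 1, 0, 0) <= (1, 1, 2, 0) -> finishes; pool += (1, 2, 0, 0) = (2, 3, 2, 0)
  P6 needs (1, 3, 1, 0) <= (2, 3, 2, 0) -> finishes; pool += (1, 0, 2, 0) = (3, 3, 4, 0)
  P8 needs (3, 3, 4, 0) <= (3, 3, 4, 0) -> finishes; pool += (3, 2, 2, 0) = (6, 5, 6, 0)
  P7 needs (6, 4, 1, 0) <= (6, 5, 6, 0) -> finishes; pool += (4, 2, 0, 0) = (10, 7, 6, 0)


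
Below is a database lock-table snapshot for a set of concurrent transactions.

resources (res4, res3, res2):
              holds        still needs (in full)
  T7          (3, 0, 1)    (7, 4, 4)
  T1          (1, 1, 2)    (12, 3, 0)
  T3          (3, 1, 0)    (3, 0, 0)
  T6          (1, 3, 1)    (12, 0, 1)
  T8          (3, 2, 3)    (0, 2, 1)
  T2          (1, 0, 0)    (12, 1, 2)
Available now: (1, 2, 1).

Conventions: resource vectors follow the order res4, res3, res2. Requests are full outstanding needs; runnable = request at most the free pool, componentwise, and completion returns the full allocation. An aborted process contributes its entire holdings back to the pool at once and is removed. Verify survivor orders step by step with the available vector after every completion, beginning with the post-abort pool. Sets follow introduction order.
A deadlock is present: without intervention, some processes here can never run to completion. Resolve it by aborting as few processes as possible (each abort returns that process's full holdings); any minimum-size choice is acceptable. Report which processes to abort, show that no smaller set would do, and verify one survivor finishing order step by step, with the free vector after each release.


Abort T1 and T6.
Key observation: the deadlocked T2 becomes finishable only because T1 and T6 released (2, 4, 3); it completes at step 4 below.
Minimality, checking each single-abort alternative: T7 alone leaves T1 blocked (short on res4); T1 alone leaves T6 blocked (short on res4); T3 alone leaves T1 blocked (short on res4); T6 alone leaves T1 blocked (short on res4); T8 alone leaves T1 blocked (short on res4); T2 alone leaves T1 blocked (short on res4).
One survivor order: T8, T3, T7, T2. Walking it through (post-abort pool first):
  pool = (3, 6, 4)
  T8: need (0, 2, 1) fits (3, 6, 4); releases (3, 2, 3), pool now (6, 8, 7)
  T3: need (3, 0, 0) fits (6, 8, 7); releases (3, 1, 0), pool now (9, 9, 7)
  T7: need (7, 4, 4) fits (9, 9, 7); releases (3, 0, 1), pool now (12, 9, 8)
  T2: need (12, 1, 2) fits (12, 9, 8); releases (1, 0, 0), pool now (13, 9, 8)


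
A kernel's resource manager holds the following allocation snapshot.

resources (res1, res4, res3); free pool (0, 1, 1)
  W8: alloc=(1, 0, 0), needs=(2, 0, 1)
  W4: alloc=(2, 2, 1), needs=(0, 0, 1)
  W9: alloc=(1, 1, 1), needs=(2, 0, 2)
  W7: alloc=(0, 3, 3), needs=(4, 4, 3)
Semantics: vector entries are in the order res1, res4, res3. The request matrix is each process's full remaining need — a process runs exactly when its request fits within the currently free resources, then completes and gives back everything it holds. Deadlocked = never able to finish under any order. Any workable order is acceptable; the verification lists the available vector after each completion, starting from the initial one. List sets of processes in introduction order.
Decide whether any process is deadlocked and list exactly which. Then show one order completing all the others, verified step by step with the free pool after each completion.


The deadlocked set is empty.
Key observation: beginning at W4, releases accumulate fast enough that every process eventually fits.
The rest can finish in the order W4, W9, W8, W7. Check, step by step:
  pool = (0, 1, 1)
  W4: need (0, 0, 1) fits (0, 1, 1); releases (2, 2, 1), pool now (2, 3, 2)
  W9: need (2, 0, 2) fits (2, 3, 2); releases (1, 1, 1), pool now (3, 4, 3)
  W8: need (2, 0, 1) fits (3, 4, 3); releases (1, 0, 0), pool now (4, 4, 3)
  W7: need (4, 4, 3) fits (4, 4, 3); releases (0, 3, 3), pool now (4, 7, 6)


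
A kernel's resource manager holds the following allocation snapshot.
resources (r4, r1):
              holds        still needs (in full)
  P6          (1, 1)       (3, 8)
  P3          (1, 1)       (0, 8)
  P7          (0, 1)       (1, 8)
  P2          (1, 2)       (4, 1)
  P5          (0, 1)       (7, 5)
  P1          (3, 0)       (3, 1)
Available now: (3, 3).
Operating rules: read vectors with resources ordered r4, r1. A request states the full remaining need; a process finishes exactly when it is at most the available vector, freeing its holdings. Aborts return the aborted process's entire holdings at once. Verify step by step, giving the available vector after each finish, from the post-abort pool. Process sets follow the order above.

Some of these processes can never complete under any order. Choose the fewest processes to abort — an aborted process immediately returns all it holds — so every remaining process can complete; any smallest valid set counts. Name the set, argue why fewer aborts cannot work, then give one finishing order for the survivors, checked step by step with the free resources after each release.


Minimum abort set: P6 and P3.
Key observation: no ordering could ever have run P7 before the abort of P6 and P3; with (2, 2) back in the pool it fits at step 4.
Why nothing smaller works — every single abort fails: P6 alone leaves P3 blocked (short on r1); P3 alone leaves P6 blocked (short on r1); P7 alone leaves P6 blocked (short on r1); P2 alone leaves P6 blocked (short on r1); P5 alone leaves P6 blocked (short on r1); P1 alone leaves P6 blocked (short on r1).
One survivor order: P1, P2, P5, P7. Verifying each step (post-abort pool first):
  pool = (5, 5)
  P1: need (3, 1) fits (5, 5); releases (3, 0), pool now (8, 5)
  P2: need (4, 1) fits (8, 5); releases (1, 2), pool now (9, 7)
  P5: need (7, 5) fits (9, 7); releases (0, 1), pool now (9, 8)
  P7: need (1, 8) fits (9, 8); releases (0, 1), pool now (9, 9)


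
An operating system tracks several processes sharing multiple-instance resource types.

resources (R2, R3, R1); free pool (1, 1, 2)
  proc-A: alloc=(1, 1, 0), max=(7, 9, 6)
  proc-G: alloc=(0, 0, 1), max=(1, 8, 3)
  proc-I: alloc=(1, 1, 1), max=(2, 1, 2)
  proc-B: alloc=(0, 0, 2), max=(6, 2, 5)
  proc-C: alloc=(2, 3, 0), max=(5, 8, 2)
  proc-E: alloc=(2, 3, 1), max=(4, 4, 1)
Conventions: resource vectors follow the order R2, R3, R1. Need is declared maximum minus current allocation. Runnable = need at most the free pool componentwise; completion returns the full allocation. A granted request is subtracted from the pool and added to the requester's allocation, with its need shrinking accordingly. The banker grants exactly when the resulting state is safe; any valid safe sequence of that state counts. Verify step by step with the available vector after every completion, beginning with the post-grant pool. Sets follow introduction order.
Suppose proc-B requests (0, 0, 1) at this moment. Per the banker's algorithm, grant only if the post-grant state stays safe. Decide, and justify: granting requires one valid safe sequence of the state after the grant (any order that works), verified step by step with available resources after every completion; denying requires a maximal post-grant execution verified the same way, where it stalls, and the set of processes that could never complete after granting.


GRANT. The post-grant state is safe; one safe sequence: proc-I, proc-E, proc-C, proc-B, proc-A, proc-G.
Key observation: with (1, 1, 1) left after the transfer, proc-I can run at once — the state stays safe.
Step-by-step check of the post-grant state:
  pool = (1, 1, 1)
  run proc-I (needs (1, 0, 1), free (1, 1, 1)); after release of (1, 1, 1) the pool is (2, 2, 2)
  run proc-E (needs (2, 1, 0), free (2, 2, 2)); after release of (2, 3, 1) the pool is (4, 5, 3)
  run proc-C (needs (3, 5, 2), free (4, 5, 3)); after release of (2, 3, 0) the pool is (6, 8, 3)
  run proc-B (needs (6, 2, 2), free (6, 8, 3)); after release of (0, 0, 3) the pool is (6, 8, 6)
  run proc-A (needs (6, 8, 6), free (6, 8, 6)); after release of (1, 1, 0) the pool is (7, 9, 6)
  run proc-G (needs (1, 8, 2), free (7, 9, 6)); after release of (0, 0, 1) the pool is (7, 9, 7)


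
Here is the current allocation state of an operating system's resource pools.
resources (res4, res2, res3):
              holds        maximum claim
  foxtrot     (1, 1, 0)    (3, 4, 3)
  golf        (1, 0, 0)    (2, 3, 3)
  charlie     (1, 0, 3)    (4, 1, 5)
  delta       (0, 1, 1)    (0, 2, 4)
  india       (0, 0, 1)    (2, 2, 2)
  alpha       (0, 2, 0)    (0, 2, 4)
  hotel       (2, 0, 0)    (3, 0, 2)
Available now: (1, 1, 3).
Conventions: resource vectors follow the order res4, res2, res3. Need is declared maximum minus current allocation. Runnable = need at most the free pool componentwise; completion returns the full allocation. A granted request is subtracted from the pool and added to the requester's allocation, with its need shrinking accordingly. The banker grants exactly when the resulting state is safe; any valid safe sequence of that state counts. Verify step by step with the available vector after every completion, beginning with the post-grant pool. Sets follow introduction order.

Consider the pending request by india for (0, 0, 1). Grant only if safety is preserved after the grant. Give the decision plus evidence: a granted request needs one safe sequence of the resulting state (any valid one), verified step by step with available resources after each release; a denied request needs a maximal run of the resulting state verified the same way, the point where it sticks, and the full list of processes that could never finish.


GRANT — the state after the grant stays safe, e.g. via hotel, charlie, delta, alpha, india, foxtrot, golf.
Key observation: (1, 1, 2) free after granting still covers hotel first, and each release covers the next.
Check on the post-grant state, step by step:
  pool = (1, 1, 2)
  run hotel (needs (1, 0, 2), free (1, 1, 2)); after release of (2, 0, 0) the pool is (3, 1, 2)
  run charlie (needs (3, 1, 2), free (3, 1, 2)); after release of (1, 0, 3) the pool is (4, 1, 5)
  run delta (needs (0, 1, 3), free (4, 1, 5)); after release of (0, 1, 1) the pool is (4, 2, 6)
  run alpha (needs (0, 0, 4), free (4, 2, 6)); after release of (0, 2, 0) the pool is (4, 4, 6)
  run india (needs (2, 2, 0), free (4, 4, 6)); after release of (0, 0, 2) the pool is (4, 4, 8)
  run foxtrot (needs (2, 3, 3), free (4, 4, 8)); after release of (1, 1, 0) the pool is (5, 5, 8)
  run golf (needs (1, 3, 3), free (5, 5, 8)); after release of (1, 0, 0) the pool is (6, 5, 8)


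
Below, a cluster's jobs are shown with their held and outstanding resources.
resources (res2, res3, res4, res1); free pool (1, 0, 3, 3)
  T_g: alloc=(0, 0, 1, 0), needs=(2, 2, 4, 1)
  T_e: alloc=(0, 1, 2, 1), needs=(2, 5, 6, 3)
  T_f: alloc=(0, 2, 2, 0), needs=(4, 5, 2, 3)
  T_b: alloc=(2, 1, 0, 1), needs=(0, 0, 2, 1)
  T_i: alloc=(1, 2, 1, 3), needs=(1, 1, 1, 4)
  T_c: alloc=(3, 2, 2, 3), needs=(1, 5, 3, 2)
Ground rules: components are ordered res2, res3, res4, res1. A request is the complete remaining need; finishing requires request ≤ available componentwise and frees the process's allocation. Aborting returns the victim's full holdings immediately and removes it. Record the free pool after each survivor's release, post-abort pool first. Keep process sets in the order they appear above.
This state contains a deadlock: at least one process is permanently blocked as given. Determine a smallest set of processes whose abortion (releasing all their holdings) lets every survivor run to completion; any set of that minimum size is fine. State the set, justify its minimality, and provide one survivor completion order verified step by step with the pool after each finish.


Abort T_c.
Key observation: T_e had no path to completion before; after the abort of T_c ((3, 2, 2, 3) returned), step 4 is where it fits.
Why nothing smaller works: aborting no one leaves the state deadlocked as given.
One survivor order: T_g, T_b, T_i, T_e, T_f. Check, step by step (post-abort pool first):
  pool = (4, 2, 5, 6)
  T_g needs (2, 2, 4, 1) <= (4, 2, 5, 6) -> finishes; pool += (0, 0, 1, 0) = (4, 2, 6, 6)
  T_b needs (0, 0, 2, 1) <= (4, 2, 6, 6) -> finishes; pool += (2, 1, 0, 1) = (6, 3, 6, 7)
  T_i needs (1, 1, 1, 4) <= (6, 3, 6, 7) -> finishes; pool += (1, 2, 1, 3) = (7, 5, 7, 10)
  T_e needs (2, 5, 6, 3) <= (7, 5, 7, 10) -> finishes; pool += (0, 1, 2, 1) = (7, 6, 9, 11)
  T_f needs (4, 5, 2, 3) <= (7, 6, 9, 11) -> finishes; pool += (0, 2, 2, 0) = (7, 8, 11, 11)


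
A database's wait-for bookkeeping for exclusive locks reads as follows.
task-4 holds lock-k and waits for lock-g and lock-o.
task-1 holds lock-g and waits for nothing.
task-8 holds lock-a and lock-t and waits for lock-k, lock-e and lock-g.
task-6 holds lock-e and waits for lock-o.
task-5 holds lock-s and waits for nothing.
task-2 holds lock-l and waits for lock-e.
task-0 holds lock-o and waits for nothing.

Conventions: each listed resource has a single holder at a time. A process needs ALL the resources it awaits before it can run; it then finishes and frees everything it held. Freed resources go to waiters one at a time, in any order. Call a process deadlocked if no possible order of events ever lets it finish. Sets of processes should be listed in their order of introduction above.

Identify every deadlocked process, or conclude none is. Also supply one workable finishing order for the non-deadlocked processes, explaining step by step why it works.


Nothing here is deadlocked.
Key observation: the waits form no ring: some process can always run, and its releases unblock the others one by one.
The rest can finish in the order task-5, task-0, task-1, task-4, task-6, task-8, task-2.
Walking it through:
  task-5 waits on nothing -> runs at once and releases lock-s
  task-0 waits on nothing -> runs at once and releases lock-o
  task-1 waits on nothing -> runs at once and releases lock-g
  task-4 waits on lock-g and lock-o — all released -> runs and releases lock-k
  task-6 waits on lock-o — all released -> runs and releases lock-e
  task-8 waits on lock-k, lock-e and lock-g — all released -> runs and releases lock-a and lock-t
  task-2 waits on lock-e — all released -> runs and releases lock-l


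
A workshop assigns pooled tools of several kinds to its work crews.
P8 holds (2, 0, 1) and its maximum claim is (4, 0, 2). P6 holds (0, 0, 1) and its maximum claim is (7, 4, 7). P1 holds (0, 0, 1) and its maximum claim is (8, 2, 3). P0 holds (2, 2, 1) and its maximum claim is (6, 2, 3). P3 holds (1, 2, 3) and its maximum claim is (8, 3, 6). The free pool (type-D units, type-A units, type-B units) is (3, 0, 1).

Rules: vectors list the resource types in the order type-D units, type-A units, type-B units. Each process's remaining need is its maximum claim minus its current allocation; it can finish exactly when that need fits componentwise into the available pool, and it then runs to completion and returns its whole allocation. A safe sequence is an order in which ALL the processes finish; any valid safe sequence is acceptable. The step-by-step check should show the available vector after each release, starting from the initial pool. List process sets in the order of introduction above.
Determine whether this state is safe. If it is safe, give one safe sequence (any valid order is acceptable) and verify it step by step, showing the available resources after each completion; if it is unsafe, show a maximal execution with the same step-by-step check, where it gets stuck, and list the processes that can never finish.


SAFE. One safe sequence: P8, P0, P3, P1, P6.
Key observation: P8 marks the first exact bind of the order: its need (2, 0, 1) fits the free (3, 0, 1) with zero slack on a requested resource.
Verifying each step:
  pool = (3, 0, 1)
  run P8 (needs (2, 0, 1), free (3, 0, 1)); after release of (2, 0, 1) the pool is (5, 0, 2)
  run P0 (needs (4, 0, 2), free (5, 0, 2)); after release of (2, 2, 1) the pool is (7, 2, 3)
  run P3 (needs (7, 1, 3), free (7, 2, 3)); after release of (1, 2, 3) the pool is (8, 4, 6)
  run P1 (needs (8, 2, 2), free (8, 4, 6)); after release of (0, 0, 1) the pool is (8, 4, 7)
  run P6 (needs (7, 4, 6), free (8, 4, 7)); after release of (0, 0, 1) the pool is (8, 4, 8)


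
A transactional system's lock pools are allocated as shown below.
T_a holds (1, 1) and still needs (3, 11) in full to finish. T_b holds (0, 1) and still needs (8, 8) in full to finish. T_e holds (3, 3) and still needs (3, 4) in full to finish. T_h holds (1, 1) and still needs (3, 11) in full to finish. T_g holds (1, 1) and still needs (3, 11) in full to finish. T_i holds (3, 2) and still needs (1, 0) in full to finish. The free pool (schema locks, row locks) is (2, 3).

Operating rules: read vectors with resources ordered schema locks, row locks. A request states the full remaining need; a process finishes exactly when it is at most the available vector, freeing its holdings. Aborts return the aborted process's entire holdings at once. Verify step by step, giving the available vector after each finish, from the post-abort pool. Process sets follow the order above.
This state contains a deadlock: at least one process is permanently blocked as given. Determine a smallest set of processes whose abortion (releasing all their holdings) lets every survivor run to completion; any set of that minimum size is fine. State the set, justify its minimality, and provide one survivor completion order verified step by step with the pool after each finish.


Minimum abort set: T_a and T_h.
Key observation: the deadlocked T_g becomes finishable only because T_a and T_h released (2, 2); it completes at step 4 below.
Minimality, checking each single-abort alternative: T_a alone leaves T_h blocked (short on row locks); T_b alone leaves T_a blocked (short on row locks); T_e alone leaves T_a blocked (short on row locks); T_h alone leaves T_a blocked (short on row locks); T_g alone leaves T_a blocked (short on row locks); T_i alone leaves T_a blocked (short on row locks).
Survivors finish in the order: T_e, T_i, T_b, T_g. Step-by-step check (pool after the aborts first):
  pool = (4, 5)
  T_e: need (3, 4) fits (4, 5); releases (3, 3), pool now (7, 8)
  T_i: need (1, 0) fits (7, 8); releases (3, 2), pool now (10, 10)
  T_b: need (8, 8) fits (10, 10); releases (0, 1), pool now (10, 11)
  T_g: need (3, 11) fits (10, 11); releases (1, 1), pool now (11, 12)


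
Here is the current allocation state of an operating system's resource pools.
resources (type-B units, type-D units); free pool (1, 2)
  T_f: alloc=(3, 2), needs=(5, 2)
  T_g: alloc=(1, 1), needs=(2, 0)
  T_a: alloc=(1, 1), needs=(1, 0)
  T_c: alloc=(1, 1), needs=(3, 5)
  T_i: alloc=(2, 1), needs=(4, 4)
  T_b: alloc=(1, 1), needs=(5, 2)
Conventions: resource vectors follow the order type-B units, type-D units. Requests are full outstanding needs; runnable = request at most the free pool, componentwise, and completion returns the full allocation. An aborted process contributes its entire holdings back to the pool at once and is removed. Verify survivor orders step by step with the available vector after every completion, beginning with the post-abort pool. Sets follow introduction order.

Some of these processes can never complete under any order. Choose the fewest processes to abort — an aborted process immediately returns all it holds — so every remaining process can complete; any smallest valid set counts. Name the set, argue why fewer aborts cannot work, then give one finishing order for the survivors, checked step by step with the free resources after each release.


Abort T_b.
Key observation: the deadlocked T_i becomes finishable only because T_b released (1, 1); it completes at step 3 below.
Why nothing smaller works: aborting no one leaves the state deadlocked as given.
Survivors finish in the order: T_a, T_g, T_i, T_c, T_f. Step-by-step check (pool after the aborts first):
  pool = (2, 3)
  T_a: need (1, 0) fits (2, 3); releases (1, 1), pool now (3, 4)
  T_g: need (2, 0) fits (3, 4); releases (1, 1), pool now (4, 5)
  T_i: need (4, 4) fits (4, 5); releases (2, 1), pool now (6, 6)
  T_c: need (3, 5) fits (6, 6); releases (1, 1), pool now (7, 7)
  T_f: need (5, 2) fits (7, 7); releases (3, 2), pool now (10, 9)


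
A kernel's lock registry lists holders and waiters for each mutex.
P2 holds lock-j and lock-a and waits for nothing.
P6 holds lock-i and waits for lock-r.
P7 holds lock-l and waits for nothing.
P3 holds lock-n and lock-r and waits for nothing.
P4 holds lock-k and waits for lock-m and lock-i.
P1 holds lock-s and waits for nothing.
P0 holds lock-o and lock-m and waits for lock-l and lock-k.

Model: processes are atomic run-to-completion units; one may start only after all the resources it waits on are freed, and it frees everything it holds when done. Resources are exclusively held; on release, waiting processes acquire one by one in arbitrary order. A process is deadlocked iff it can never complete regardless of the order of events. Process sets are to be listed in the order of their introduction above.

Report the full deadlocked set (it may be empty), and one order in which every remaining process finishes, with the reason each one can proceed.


Deadlocked set: P4 and P0.
Key observation: the cycle P4 -> P0 -> P4 can never break — each member waits on the next; no other process is dragged down with it.
The rest can finish in the order P2, P7, P1, P3, P6.
Check, step by step:
  run P2 (it waits on nothing); releases lock-j and lock-a
  run P7 (it waits on nothing); releases lock-l
  run P1 (it waits on nothing); releases lock-s
  run P3 (it waits on nothing); releases lock-n and lock-r
  P6: everything it awaited (lock-r) is free; runs, freeing lock-i


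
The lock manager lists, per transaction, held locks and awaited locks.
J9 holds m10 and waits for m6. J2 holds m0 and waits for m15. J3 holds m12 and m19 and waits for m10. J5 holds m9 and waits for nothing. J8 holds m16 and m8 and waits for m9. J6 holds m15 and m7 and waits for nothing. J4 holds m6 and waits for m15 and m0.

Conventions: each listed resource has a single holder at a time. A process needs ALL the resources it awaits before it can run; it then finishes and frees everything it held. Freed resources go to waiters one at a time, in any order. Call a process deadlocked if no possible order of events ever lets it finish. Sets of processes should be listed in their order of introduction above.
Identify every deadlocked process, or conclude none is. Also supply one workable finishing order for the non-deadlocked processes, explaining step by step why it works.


No process is deadlocked.
Key observation: there is no circular wait here — follow any chain and it reaches a process that is free to run now.
One completion order for the rest: J5, J6, J2, J4, J9, J3, J8.
Verifying each step:
  run J5 (it waits on nothing); releases m9
  run J6 (it waits on nothing); releases m15 and m7
  run J2 (all its waits — m15 — are resolved); releases m0
  run J4 (all its waits — m15 and m0 — are resolved); releases m6
  run J9 (all its waits — m6 — are resolved); releases m10
  run J3 (all its waits — m10 — are resolved); releases m12 and m19
  run J8 (all its waits — m9 — are resolved); releases m16 and m8


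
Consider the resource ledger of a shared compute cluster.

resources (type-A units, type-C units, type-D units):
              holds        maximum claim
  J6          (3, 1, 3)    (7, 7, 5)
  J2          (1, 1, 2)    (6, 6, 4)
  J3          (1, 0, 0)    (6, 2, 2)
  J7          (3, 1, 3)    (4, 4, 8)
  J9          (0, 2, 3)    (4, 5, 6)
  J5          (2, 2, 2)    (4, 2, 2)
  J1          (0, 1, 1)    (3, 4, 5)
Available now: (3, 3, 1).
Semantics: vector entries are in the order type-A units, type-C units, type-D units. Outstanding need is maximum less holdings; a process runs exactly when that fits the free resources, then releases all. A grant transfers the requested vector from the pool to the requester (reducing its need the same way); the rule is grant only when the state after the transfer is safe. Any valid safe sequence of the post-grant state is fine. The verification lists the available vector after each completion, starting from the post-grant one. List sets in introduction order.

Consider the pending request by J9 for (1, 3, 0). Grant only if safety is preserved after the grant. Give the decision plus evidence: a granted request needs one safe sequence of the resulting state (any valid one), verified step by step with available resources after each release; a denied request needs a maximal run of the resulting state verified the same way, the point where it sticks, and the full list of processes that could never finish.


GRANT. The post-grant state is safe; one safe sequence: J5, J9, J1, J6, J7, J3, J2.
Key observation: the transfer keeps a workable pool ((2, 0, 1)); J5 starts the safe sequence.
Check on the post-grant state, step by step:
  pool = (2, 0, 1)
  J5 needs (2, 0, 0) <= (2, 0, 1) -> finishes; pool += (2, 2, 2) = (4, 2, 3)
  J9 needs (3, 0, 3) <= (4, 2, 3) -> finishes; pool += (1, 5, 3) = (5, 7, 6)
  J1 needs (3, 3, 4) <= (5, 7, 6) -> finishes; pool += (0, 1, 1) = (5, 8, 7)
  J6 needs (4, 6, 2) <= (5, 8, 7) -> finishes; pool += (3, 1, 3) = (8, 9, 10)
  J7 needs (1, 3, 5) <= (8, 9, 10) -> finishes; pool += (3, 1, 3) = (11, 10, 13)
  J3 needs (5, 2, 2) <= (11, 10, 13) -> finishes; pool += (1, 0, 0) = (12, 10, 13)
  J2 needs (5, 5, 2) <= (12, 10, 13) -> finishes; pool += (1, 1, 2) = (13, 11, 15)


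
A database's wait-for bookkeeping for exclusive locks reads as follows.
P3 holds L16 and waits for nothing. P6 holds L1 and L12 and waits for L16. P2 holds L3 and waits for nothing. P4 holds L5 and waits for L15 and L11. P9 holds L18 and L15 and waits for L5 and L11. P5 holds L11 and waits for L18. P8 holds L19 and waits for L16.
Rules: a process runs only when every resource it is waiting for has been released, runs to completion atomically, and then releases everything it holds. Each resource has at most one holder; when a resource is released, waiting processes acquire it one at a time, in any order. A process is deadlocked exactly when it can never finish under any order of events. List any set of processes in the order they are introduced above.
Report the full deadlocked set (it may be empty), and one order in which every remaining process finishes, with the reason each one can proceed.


Deadlocked: P4, P9 and P5.
Key observation: the wait chain closes on itself along P4 -> P9 -> P4; P5 is caught in further circular waits.
A valid finishing order for the others: P3, P6, P2, P8.
Check, step by step:
  run P3 (it waits on nothing); releases L16
  run P6 (all its waits — L16 — are resolved); releases L1 and L12
  run P2 (it waits on nothing); releases L3
  run P8 (all its waits — L16 — are resolved); releases L19


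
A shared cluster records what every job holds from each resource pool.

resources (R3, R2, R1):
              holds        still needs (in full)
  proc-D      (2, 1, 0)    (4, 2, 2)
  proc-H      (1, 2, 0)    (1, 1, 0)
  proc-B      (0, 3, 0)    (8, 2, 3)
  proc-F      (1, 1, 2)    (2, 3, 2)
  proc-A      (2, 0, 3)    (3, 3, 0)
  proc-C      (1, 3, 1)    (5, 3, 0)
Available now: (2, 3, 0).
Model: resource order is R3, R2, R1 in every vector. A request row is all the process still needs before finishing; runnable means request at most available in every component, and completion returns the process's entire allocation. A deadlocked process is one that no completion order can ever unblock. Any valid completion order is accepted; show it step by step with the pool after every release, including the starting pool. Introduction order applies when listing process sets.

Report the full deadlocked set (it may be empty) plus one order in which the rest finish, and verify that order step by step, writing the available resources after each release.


Nothing here is deadlocked.
Key observation: the pool covers proc-H at once, and every later process fits after earlier releases.
A valid finishing order for the others: proc-H, proc-A, proc-F, proc-D, proc-B, proc-C. Walking it through:
  pool = (2, 3, 0)
  proc-H: need (1, 1, 0) fits (2, 3, 0); releases (1, 2, 0), pool now (3, 5, 0)
  proc-A: need (3, 3, 0) fits (3, 5, 0); releases (2, 0, 3), pool now (5, 5, 3)
  proc-F: need (2, 3, 2) fits (5, 5, 3); releases (1, 1, 2), pool now (6, 6, 5)
  proc-D: need (4, 2, 2) fits (6, 6, 5); releases (2, 1, 0), pool now (8, 7, 5)
  proc-B: need (8, 2, 3) fits (8, 7, 5); releases (0, 3, 0), pool now (8, 10, 5)
  proc-C: need (5, 3, 0) fits (8, 10, 5); releases (1, 3, 1), pool now (9, 13, 6)


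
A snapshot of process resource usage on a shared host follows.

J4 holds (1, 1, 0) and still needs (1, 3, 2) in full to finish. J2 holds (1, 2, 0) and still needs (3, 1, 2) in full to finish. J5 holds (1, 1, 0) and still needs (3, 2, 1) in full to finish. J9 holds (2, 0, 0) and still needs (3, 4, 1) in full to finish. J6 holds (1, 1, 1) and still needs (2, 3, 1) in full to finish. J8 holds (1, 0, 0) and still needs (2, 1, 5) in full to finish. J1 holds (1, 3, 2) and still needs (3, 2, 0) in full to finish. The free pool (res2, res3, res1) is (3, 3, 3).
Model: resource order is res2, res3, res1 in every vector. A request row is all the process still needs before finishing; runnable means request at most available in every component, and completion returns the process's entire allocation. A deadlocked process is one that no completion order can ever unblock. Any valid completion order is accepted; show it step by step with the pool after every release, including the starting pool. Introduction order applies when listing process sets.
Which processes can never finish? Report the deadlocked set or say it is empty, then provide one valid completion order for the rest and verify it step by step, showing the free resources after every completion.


Nothing here is deadlocked.
Key observation: beginning at J5, releases accumulate fast enough that every process eventually fits.
The rest can finish in the order J5, J4, J1, J2, J6, J8, J9. Walking it through:
  pool = (3, 3, 3)
  J5: need (3, 2, 1) fits (3, 3, 3); releases (1, 1, 0), pool now (4, 4, 3)
  J4: need (1, 3, 2) fits (4, 4, 3); releases (1, 1, 0), pool now (5, 5, 3)
  J1: need (3, 2, 0) fits (5, 5, 3); releases (1, 3, 2), pool now (6, 8, 5)
  J2: need (3, 1, 2) fits (6, 8, 5); releases (1, 2, 0), pool now (7, 10, 5)
  J6: need (2, 3, 1) fits (7, 10, 5); releases (1, 1, 1), pool now (8, 11, 6)
  J8: need (2, 1, 5) fits (8, 11, 6); releases (1, 0, 0), pool now (9, 11, 6)
  J9: need (3, 4, 1) fits (9, 11, 6); releases (2, 0, 0), pool now (11, 11, 6)


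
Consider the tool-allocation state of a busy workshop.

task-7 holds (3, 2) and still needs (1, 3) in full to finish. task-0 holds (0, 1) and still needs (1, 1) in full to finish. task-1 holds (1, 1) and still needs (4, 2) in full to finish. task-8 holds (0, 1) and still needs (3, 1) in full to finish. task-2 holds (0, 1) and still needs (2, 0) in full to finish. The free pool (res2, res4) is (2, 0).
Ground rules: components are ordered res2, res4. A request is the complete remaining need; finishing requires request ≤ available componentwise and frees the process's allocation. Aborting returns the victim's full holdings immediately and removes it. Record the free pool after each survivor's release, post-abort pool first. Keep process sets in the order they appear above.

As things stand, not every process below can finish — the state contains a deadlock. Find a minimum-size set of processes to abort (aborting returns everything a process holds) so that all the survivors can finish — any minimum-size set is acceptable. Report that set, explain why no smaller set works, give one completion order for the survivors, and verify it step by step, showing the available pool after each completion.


Abort task-8.
Key observation: before aborting task-8, task-7 was permanently blocked — no order could ever run it; afterwards it completes at step 3.
No smaller set exists: with zero aborts the deadlock remains.
One survivor order: task-0, task-2, task-7, task-1. Step-by-step check (post-abort pool first):
  pool = (2, 1)
  run task-0 (needs (1, 1), free (2, 1)); after release of (0, 1) the pool is (2, 2)
  run task-2 (needs (2, 0), free (2, 2)); after release of (0, 1) the pool is (2, 3)
  run task-7 (needs (1, 3), free (2, 3)); after release of (3, 2) the pool is (5, 5)
  run task-1 (needs (4, 2), free (5, 5)); after release of (1, 1) the pool is (6, 6)
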